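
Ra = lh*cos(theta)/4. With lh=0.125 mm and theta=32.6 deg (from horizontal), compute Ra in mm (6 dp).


Ra = 0.125 * cos(32.6) / 4 = 0.026327 mm


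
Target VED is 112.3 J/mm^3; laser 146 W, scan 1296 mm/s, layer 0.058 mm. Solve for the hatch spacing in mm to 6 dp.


h = 146 / (112.3*1296*0.058) = 0.017296 mm


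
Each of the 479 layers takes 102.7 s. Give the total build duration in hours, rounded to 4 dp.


t = 479 * 102.7 / 3600 = 13.6648 hrs


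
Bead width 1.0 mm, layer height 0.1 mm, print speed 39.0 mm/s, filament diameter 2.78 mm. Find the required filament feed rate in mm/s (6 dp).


Q = 1.0 * 0.1 * 39.0 = 3.9 mm^3/s
A_fil = pi*(2.78/2)^2 = 6.06987117 mm^2
v_feed = 3.9 / 6.06987117 = 0.642518 mm/s


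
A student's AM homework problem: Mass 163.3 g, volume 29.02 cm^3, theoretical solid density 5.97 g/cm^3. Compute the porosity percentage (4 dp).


rho_part = 163.3 / 29.02 = 5.62715369 g/cm^3
Porosity = (1 - 5.62715369/5.97)*100 = 5.7428 %


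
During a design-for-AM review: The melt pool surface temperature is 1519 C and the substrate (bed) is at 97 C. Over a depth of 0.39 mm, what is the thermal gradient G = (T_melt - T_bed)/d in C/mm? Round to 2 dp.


G = (1519-97)/0.39 = 3646.15 C/mm


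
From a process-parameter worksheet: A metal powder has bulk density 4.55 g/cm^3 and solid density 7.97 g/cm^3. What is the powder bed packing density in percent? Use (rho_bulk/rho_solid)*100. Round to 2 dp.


Packing = (4.55/7.97)*100 = 57.09 %


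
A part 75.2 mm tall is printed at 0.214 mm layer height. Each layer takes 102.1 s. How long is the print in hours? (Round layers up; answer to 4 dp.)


Layers = ceil(75.2/0.214) = 352
t = 352 * 102.1 / 3600 = 9.9831 hrs


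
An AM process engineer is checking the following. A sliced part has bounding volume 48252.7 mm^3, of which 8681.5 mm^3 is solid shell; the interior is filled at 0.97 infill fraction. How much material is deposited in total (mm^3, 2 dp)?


V_infill = (48252.7 - 8681.5) * 0.97 = 38384.06
V_total = 8681.5 + 38384.06 = 47065.56 mm^3


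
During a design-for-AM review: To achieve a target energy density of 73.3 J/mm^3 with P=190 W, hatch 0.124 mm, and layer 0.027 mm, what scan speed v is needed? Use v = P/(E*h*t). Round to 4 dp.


v = 190 / (73.3*0.124*0.027) = 774.2196 mm/s


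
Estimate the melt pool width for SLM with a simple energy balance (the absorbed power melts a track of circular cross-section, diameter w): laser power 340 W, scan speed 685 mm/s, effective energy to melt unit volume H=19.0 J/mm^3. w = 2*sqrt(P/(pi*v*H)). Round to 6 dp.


w = 2*sqrt(340/(pi*685*19.0)) = 0.182378 mm


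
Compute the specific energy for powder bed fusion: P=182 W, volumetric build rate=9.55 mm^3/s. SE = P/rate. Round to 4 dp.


SE = 182 / 9.55 = 19.0576 J/mm^3


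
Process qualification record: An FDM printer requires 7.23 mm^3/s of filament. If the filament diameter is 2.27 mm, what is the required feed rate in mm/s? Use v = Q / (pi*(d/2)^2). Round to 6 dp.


A = pi*(2.27/2)^2 = 4.047078
v = 7.23 / 4.047078 = 1.786474 mm/s


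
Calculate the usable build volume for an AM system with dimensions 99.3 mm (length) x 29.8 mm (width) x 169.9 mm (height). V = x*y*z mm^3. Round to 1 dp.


V = 99.3 * 29.8 * 169.9 = 502757.9 mm^3


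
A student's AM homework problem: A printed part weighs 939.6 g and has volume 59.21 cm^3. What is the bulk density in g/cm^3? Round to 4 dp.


rho = 939.6 / 59.21 = 15.8689 g/cm^3


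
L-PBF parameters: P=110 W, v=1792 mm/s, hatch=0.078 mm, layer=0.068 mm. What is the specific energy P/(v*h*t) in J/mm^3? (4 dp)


Build rate = 1792 * 0.078 * 0.068 = 9.504768 mm^3/s
SE = 110 / 9.504768 = 11.5731 J/mm^3


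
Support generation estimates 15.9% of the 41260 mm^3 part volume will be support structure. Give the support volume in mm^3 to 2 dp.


V_support = 41260 * 0.159 = 6560.34 mm^3


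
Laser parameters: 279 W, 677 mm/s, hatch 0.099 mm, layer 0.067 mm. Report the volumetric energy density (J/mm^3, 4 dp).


E = 279 / (677*0.099*0.067) = 62.1306 J/mm^3


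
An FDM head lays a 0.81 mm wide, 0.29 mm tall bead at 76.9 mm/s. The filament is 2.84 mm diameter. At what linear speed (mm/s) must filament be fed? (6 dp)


Q = 0.81 * 0.29 * 76.9 = 18.06381 mm^3/s
A_fil = pi*(2.84/2)^2 = 6.33470743 mm^2
v_feed = 18.06381 / 6.33470743 = 2.851562 mm/s


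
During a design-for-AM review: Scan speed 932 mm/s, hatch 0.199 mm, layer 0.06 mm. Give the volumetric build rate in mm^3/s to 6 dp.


Rate = 932 * 0.199 * 0.06 = 11.12808 mm^3/s


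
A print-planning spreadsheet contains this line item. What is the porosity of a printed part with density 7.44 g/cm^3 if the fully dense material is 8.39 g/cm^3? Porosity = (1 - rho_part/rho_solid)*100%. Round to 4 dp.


Porosity = (1-7.44/8.39)*100 = 11.323 %


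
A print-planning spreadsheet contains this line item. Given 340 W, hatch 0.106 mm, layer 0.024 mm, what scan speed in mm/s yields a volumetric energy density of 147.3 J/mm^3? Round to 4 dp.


v = 340 / (147.3*0.106*0.024) = 907.317 mm/s


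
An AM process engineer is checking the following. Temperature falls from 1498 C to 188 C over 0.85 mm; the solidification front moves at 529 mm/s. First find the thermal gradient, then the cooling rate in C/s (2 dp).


G = (1498-188)/0.85 = 1541.17647059 C/mm
CR = 1541.17647059 * 529 = 815282.35 C/s


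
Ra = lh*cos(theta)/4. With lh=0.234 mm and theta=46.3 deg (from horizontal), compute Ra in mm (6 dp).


Ra = 0.234 * cos(46.3) / 4 = 0.040417 mm


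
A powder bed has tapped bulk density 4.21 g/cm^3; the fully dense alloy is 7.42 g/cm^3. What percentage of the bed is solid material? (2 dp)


Packing = (4.21/7.42)*100 = 56.74 %


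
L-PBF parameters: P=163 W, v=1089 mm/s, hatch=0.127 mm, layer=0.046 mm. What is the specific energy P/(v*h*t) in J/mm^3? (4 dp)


Build rate = 1089 * 0.127 * 0.046 = 6.361938 mm^3/s
SE = 163 / 6.361938 = 25.6211 J/mm^3


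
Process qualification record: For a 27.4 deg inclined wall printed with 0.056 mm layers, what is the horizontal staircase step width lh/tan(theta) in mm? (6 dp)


step = 0.056 / tan(27.4) = 0.108035 mm


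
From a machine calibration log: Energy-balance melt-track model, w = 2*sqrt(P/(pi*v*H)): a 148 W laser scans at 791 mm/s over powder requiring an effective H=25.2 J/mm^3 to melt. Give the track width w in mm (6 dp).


w = 2*sqrt(148/(pi*791*25.2)) = 0.097229 mm


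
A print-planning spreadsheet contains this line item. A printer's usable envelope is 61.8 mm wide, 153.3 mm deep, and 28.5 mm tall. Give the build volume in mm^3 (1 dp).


V = 61.8 * 153.3 * 28.5 = 270007.3 mm^3


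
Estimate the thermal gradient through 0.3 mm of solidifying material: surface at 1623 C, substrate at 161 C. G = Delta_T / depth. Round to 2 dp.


G = (1623-161)/0.3 = 4873.33 C/mm


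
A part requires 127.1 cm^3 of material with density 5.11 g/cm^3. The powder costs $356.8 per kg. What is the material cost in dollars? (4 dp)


Mass = 127.1*5.11/1000 = 0.649481 kg
Cost = 0.649481 * 356.8 = 231.7348 $


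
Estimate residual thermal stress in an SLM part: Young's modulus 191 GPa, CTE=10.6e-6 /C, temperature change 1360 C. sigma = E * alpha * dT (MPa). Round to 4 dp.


sigma = 191*1000 * 10.6e-6 * 1360 = 2753.456 MPa


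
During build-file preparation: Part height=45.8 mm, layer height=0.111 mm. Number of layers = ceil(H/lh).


Layers = ceil(45.8/0.111) = 413


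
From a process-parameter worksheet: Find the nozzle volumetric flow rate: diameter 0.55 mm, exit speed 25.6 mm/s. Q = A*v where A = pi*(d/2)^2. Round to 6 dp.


A = pi*(0.55/2)^2 = 0.23758294 mm^2
Q = 0.23758294 * 25.6 = 6.082123 mm^3/s


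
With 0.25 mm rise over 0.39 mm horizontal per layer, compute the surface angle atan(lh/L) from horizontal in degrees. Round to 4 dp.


angle = atan(0.25/0.39) = 32.6609 degrees


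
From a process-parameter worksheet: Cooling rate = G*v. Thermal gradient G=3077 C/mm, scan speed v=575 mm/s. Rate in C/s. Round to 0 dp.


CR = 3077 * 575 = 1769275 C/s


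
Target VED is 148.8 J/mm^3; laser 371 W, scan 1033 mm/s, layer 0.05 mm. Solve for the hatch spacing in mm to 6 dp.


h = 371 / (148.8*1033*0.05) = 0.048273 mm


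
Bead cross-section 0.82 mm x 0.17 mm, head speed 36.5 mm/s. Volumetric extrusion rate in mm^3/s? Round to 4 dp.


Rate = 0.82 * 0.17 * 36.5 = 5.0881 mm^3/s


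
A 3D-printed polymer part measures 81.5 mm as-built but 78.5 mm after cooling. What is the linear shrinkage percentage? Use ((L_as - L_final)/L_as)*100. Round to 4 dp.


Shrinkage = ((81.5-78.5)/81.5)*100 = 3.681 %


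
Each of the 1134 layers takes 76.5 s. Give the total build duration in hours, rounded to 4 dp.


t = 1134 * 76.5 / 3600 = 24.0975 hrs


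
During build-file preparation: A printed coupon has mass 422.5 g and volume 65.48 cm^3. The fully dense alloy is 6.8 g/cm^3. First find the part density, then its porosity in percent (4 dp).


rho_part = 422.5 / 65.48 = 6.45235186 g/cm^3
Porosity = (1 - 6.45235186/6.8)*100 = 5.1125 %


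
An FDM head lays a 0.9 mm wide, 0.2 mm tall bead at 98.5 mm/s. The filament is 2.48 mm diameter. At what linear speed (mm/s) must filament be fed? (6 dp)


Q = 0.9 * 0.2 * 98.5 = 17.73 mm^3/s
A_fil = pi*(2.48/2)^2 = 4.83051286 mm^2
v_feed = 17.73 / 4.83051286 = 3.670418 mm/s


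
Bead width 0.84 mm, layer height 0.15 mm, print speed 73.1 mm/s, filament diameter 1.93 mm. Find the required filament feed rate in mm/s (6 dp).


Q = 0.84 * 0.15 * 73.1 = 9.2106 mm^3/s
A_fil = pi*(1.93/2)^2 = 2.92552962 mm^2
v_feed = 9.2106 / 2.92552962 = 3.148353 mm/s


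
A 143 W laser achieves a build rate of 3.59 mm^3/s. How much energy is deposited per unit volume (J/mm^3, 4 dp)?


SE = 143 / 3.59 = 39.8329 J/mm^3


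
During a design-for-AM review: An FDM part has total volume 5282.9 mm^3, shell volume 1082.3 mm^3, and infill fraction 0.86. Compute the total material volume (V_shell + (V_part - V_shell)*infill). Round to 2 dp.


V_infill = (5282.9 - 1082.3) * 0.86 = 3612.52
V_total = 1082.3 + 3612.52 = 4694.82 mm^3


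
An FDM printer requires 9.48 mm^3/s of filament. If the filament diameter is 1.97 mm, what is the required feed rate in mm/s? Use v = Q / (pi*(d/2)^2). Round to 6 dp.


A = pi*(1.97/2)^2 = 3.048052
v = 9.48 / 3.048052 = 3.110183 mm/s


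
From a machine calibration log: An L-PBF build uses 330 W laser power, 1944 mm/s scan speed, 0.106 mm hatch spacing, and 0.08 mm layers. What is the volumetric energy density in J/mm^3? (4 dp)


E = 330 / (1944*0.106*0.08) = 20.0181 J/mm^3


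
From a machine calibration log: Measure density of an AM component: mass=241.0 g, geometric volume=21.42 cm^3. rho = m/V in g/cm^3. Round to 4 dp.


rho = 241.0 / 21.42 = 11.2512 g/cm^3


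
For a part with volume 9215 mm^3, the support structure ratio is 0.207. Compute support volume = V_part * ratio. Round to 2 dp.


V_support = 9215 * 0.207 = 1907.51 mm^3


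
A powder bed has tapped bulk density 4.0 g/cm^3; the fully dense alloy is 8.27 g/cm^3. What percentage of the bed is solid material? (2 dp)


Packing = (4.0/8.27)*100 = 48.37 %


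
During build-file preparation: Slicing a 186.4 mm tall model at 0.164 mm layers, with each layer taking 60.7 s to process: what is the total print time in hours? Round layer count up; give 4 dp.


Layers = ceil(186.4/0.164) = 1137
t = 1137 * 60.7 / 3600 = 19.1711 hrs


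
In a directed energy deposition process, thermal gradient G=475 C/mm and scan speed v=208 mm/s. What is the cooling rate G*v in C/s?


CR = 475 * 208 = 98800 C/s


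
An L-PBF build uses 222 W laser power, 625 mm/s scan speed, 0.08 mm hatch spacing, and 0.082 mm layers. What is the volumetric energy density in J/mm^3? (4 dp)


E = 222 / (625*0.08*0.082) = 54.1463 J/mm^3


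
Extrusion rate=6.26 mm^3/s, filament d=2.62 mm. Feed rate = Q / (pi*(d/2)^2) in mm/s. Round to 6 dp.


A = pi*(2.62/2)^2 = 5.391287
v = 6.26 / 5.391287 = 1.161133 mm/s


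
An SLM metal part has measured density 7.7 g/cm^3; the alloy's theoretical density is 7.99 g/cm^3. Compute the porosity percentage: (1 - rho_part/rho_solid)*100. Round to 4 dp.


Porosity = (1-7.7/7.99)*100 = 3.6295 %


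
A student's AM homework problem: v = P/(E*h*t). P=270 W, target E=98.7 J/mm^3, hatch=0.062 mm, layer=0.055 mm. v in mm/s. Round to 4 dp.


v = 270 / (98.7*0.062*0.055) = 802.2177 mm/s


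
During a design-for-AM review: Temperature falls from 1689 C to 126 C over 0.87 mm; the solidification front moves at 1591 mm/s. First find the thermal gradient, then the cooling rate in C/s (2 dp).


G = (1689-126)/0.87 = 1796.55172414 C/mm
CR = 1796.55172414 * 1591 = 2858313.79 C/s


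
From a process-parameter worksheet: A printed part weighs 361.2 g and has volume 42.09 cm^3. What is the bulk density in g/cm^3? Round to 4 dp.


rho = 361.2 / 42.09 = 8.5816 g/cm^3


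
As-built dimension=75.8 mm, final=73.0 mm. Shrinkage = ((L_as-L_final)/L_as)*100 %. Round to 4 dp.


Shrinkage = ((75.8-73.0)/75.8)*100 = 3.6939 %


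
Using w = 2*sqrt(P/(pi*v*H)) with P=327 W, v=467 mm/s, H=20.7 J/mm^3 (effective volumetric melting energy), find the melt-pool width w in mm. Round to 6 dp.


w = 2*sqrt(327/(pi*467*20.7)) = 0.207532 mm


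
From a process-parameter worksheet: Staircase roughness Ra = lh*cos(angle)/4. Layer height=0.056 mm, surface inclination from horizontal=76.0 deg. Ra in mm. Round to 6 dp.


Ra = 0.056 * cos(76.0) / 4 = 0.003387 mm


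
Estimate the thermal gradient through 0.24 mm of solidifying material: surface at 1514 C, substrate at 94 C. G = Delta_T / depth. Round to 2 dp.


G = (1514-94)/0.24 = 5916.67 C/mm


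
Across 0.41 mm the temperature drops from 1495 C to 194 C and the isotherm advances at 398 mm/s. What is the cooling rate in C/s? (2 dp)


G = (1495-194)/0.41 = 3173.17073171 C/mm
CR = 3173.17073171 * 398 = 1262921.95 C/s


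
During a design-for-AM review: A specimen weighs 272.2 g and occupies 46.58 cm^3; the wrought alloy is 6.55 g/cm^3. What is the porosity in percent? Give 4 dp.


rho_part = 272.2 / 46.58 = 5.84370975 g/cm^3
Porosity = (1 - 5.84370975/6.55)*100 = 10.7831 %


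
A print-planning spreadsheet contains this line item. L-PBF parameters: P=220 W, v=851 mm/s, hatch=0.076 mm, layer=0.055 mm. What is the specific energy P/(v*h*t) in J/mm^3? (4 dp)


Build rate = 851 * 0.076 * 0.055 = 3.55718 mm^3/s
SE = 220 / 3.55718 = 61.8467 J/mm^3


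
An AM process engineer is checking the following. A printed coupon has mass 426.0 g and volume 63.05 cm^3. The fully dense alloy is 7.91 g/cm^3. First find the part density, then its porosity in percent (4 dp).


rho_part = 426.0 / 63.05 = 6.75654243 g/cm^3
Porosity = (1 - 6.75654243/7.91)*100 = 14.5823 %


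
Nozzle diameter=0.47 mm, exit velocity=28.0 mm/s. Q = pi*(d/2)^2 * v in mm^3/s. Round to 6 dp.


A = pi*(0.47/2)^2 = 0.17349445 mm^2
Q = 0.17349445 * 28.0 = 4.857845 mm^3/s


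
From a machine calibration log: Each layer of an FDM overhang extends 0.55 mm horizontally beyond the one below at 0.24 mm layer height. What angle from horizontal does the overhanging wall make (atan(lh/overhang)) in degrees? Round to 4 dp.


angle = atan(0.24/0.55) = 23.5747 degrees


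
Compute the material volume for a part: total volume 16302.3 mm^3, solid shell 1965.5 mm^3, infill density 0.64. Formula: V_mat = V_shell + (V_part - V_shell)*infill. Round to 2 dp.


V_infill = (16302.3 - 1965.5) * 0.64 = 9175.55
V_total = 1965.5 + 9175.55 = 11141.05 mm^3


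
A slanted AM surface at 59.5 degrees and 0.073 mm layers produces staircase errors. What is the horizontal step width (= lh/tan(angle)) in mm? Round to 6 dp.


step = 0.073 / tan(59.5) = 0.043 mm


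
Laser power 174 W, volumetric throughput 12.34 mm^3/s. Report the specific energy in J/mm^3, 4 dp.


SE = 174 / 12.34 = 14.1005 J/mm^3


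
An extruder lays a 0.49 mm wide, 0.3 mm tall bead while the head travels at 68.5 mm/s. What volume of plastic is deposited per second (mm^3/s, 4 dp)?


Rate = 0.49 * 0.3 * 68.5 = 10.0695 mm^3/s


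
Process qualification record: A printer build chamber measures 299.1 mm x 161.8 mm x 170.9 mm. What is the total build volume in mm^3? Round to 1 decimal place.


V = 299.1 * 161.8 * 170.9 = 8270599.5 mm^3


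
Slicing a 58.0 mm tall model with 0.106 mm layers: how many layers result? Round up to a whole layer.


Layers = ceil(58.0/0.106) = 548


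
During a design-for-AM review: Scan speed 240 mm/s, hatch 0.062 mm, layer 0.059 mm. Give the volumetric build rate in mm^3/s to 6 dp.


Rate = 240 * 0.062 * 0.059 = 0.87792 mm^3/s


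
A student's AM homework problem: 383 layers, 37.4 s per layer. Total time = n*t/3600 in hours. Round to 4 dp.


t = 383 * 37.4 / 3600 = 3.9789 hrs


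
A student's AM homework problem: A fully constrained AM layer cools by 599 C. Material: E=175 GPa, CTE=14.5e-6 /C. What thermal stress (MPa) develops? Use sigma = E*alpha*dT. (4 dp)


sigma = 175*1000 * 14.5e-6 * 599 = 1519.9625 MPa


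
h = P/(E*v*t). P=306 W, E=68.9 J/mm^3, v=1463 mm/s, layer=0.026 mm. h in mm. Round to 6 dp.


h = 306 / (68.9*1463*0.026) = 0.116757 mm


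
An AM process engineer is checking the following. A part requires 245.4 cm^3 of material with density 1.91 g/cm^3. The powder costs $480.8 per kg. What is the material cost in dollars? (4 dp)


Mass = 245.4*1.91/1000 = 0.468714 kg
Cost = 0.468714 * 480.8 = 225.3577 $


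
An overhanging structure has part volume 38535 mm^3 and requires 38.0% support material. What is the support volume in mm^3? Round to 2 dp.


V_support = 38535 * 0.38 = 14643.3 mm^3


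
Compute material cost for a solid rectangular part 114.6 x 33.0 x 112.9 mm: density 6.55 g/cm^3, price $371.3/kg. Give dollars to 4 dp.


V = 114.6 * 33.0 * 112.9 = 426965.22 mm^3 = 426.96522 cm^3
Mass = 426.96522 * 6.55 / 1000 = 2.79662219 kg
Cost = 2.79662219 * 371.3 = 1038.3858 $


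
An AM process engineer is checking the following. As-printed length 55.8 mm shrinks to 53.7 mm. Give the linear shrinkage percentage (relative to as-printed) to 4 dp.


Shrinkage = ((55.8-53.7)/55.8)*100 = 3.7634 %


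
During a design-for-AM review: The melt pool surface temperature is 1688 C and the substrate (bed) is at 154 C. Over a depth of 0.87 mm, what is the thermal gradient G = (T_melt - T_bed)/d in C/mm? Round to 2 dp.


G = (1688-154)/0.87 = 1763.22 C/mm


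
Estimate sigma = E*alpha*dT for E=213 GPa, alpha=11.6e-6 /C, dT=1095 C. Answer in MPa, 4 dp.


sigma = 213*1000 * 11.6e-6 * 1095 = 2705.526 MPa


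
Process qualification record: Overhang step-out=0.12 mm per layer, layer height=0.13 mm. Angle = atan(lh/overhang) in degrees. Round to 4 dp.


angle = atan(0.13/0.12) = 47.2906 degrees


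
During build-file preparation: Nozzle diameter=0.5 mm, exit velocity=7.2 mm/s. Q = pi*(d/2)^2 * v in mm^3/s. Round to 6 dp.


A = pi*(0.5/2)^2 = 0.19634954 mm^2
Q = 0.19634954 * 7.2 = 1.413717 mm^3/s


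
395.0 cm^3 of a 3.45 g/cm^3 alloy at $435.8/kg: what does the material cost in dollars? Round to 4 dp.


Mass = 395.0*3.45/1000 = 1.36275 kg
Cost = 1.36275 * 435.8 = 593.8865 $


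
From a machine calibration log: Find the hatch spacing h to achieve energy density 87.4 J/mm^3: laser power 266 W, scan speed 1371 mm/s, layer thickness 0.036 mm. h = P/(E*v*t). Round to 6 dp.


h = 266 / (87.4*1371*0.036) = 0.061664 mm


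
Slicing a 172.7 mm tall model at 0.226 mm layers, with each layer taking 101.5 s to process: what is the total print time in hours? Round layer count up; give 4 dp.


Layers = ceil(172.7/0.226) = 765
t = 765 * 101.5 / 3600 = 21.5688 hrs


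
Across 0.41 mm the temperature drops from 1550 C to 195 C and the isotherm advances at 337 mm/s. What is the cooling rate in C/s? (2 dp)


G = (1550-195)/0.41 = 3304.87804878 C/mm
CR = 3304.87804878 * 337 = 1113743.9 C/s


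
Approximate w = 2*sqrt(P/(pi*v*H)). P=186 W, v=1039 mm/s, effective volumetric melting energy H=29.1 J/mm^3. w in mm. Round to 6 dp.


w = 2*sqrt(186/(pi*1039*29.1)) = 0.088503 mm


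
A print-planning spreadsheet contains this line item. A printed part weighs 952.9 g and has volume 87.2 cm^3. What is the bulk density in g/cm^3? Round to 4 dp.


rho = 952.9 / 87.2 = 10.9278 g/cm^3


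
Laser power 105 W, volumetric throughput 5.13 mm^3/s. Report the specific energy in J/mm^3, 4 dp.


SE = 105 / 5.13 = 20.4678 J/mm^3


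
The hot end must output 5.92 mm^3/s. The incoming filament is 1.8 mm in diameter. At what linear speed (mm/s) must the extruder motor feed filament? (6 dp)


A = pi*(1.8/2)^2 = 2.54469
v = 5.92 / 2.54469 = 2.326413 mm/s


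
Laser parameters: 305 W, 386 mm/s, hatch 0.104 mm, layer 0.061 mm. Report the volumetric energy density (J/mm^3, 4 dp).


E = 305 / (386*0.104*0.061) = 124.5516 J/mm^3


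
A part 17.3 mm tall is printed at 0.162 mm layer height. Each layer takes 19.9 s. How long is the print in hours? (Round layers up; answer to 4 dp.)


Layers = ceil(17.3/0.162) = 107
t = 107 * 19.9 / 3600 = 0.5915 hrs


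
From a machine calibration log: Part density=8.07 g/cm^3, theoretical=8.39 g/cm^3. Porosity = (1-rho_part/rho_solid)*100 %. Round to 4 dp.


Porosity = (1-8.07/8.39)*100 = 3.8141 %


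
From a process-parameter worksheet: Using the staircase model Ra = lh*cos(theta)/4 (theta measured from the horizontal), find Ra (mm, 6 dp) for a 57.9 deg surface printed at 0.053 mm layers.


Ra = 0.053 * cos(57.9) / 4 = 0.007041 mm


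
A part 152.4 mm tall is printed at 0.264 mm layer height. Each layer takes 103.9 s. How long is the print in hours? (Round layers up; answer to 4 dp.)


Layers = ceil(152.4/0.264) = 578
t = 578 * 103.9 / 3600 = 16.6817 hrs


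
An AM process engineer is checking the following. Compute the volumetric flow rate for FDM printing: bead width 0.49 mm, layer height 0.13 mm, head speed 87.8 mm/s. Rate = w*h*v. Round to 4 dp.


Rate = 0.49 * 0.13 * 87.8 = 5.5929 mm^3/s


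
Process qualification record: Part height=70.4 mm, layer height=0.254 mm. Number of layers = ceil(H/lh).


Layers = ceil(70.4/0.254) = 278


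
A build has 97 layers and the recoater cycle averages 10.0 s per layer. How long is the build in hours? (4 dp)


t = 97 * 10.0 / 3600 = 0.2694 hrs


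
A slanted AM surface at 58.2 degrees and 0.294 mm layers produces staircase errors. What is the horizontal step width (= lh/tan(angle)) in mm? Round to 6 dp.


step = 0.294 / tan(58.2) = 0.182288 mm


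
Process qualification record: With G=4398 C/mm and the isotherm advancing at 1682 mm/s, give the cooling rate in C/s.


CR = 4398 * 1682 = 7397436 C/s


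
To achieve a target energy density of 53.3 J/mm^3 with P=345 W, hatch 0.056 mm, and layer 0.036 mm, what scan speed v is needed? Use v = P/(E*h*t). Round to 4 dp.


v = 345 / (53.3*0.056*0.036) = 3210.7121 mm/s


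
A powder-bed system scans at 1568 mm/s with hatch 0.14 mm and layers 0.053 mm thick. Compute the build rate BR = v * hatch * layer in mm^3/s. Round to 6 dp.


Rate = 1568 * 0.14 * 0.053 = 11.63456 mm^3/s


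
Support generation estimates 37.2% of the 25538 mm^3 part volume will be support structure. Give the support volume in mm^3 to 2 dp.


V_support = 25538 * 0.372 = 9500.14 mm^3


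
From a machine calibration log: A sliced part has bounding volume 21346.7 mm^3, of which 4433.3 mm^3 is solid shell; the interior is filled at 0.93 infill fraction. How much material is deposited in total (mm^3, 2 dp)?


V_infill = (21346.7 - 4433.3) * 0.93 = 15729.46
V_total = 4433.3 + 15729.46 = 20162.76 mm^3


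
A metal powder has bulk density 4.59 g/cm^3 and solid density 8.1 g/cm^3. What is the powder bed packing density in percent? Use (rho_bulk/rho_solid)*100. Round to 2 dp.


Packing = (4.59/8.1)*100 = 56.67 %


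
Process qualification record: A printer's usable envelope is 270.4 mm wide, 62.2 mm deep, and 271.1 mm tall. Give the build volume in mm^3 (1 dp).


V = 270.4 * 62.2 * 271.1 = 4559598.4 mm^3


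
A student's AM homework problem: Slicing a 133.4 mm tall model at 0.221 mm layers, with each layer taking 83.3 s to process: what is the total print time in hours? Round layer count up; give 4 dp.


Layers = ceil(133.4/0.221) = 604
t = 604 * 83.3 / 3600 = 13.9759 hrs


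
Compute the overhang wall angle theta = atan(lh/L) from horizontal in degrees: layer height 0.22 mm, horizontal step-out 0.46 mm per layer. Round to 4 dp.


angle = atan(0.22/0.46) = 25.56 degrees


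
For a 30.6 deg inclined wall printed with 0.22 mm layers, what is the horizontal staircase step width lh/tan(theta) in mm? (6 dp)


step = 0.22 / tan(30.6) = 0.372 mm


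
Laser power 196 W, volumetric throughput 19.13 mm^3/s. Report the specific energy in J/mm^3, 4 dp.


SE = 196 / 19.13 = 10.2457 J/mm^3


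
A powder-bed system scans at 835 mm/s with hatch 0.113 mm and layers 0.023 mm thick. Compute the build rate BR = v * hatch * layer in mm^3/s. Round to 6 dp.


Rate = 835 * 0.113 * 0.023 = 2.170165 mm^3/s


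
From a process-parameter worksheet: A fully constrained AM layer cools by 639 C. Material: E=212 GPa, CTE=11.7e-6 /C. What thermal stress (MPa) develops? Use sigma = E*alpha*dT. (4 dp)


sigma = 212*1000 * 11.7e-6 * 639 = 1584.9756 MPa


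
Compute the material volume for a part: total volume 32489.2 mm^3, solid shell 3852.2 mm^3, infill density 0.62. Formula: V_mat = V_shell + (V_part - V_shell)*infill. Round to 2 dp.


V_infill = (32489.2 - 3852.2) * 0.62 = 17754.94
V_total = 3852.2 + 17754.94 = 21607.14 mm^3


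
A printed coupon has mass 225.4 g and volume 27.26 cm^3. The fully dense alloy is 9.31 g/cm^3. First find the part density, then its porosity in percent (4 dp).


rho_part = 225.4 / 27.26 = 8.26852531 g/cm^3
Porosity = (1 - 8.26852531/9.31)*100 = 11.1866 %


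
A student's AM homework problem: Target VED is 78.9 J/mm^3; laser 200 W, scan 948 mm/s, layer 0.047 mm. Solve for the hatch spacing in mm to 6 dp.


h = 200 / (78.9*948*0.047) = 0.056891 mm


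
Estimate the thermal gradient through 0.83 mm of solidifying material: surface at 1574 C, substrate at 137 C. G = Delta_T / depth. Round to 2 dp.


G = (1574-137)/0.83 = 1731.33 C/mm


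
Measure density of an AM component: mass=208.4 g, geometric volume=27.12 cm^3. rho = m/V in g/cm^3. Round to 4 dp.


rho = 208.4 / 27.12 = 7.6844 g/cm^3


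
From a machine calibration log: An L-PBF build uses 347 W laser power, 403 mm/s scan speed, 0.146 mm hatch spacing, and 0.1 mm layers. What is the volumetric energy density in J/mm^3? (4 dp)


E = 347 / (403*0.146*0.1) = 58.9755 J/mm^3


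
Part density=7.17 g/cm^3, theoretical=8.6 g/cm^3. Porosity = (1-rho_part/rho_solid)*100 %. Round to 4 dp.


Porosity = (1-7.17/8.6)*100 = 16.6279 %


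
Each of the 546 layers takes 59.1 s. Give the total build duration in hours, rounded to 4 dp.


t = 546 * 59.1 / 3600 = 8.9635 hrs


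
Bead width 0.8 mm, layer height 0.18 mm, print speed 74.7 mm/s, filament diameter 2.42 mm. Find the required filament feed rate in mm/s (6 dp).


Q = 0.8 * 0.18 * 74.7 = 10.7568 mm^3/s
A_fil = pi*(2.42/2)^2 = 4.5996058 mm^2
v_feed = 10.7568 / 4.5996058 = 2.338635 mm/s


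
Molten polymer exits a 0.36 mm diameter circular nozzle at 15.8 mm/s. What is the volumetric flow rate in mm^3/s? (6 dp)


A = pi*(0.36/2)^2 = 0.1017876 mm^2
Q = 0.1017876 * 15.8 = 1.608244 mm^3/s


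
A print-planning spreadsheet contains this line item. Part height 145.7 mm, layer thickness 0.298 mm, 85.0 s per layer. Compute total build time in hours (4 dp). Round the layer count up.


Layers = ceil(145.7/0.298) = 489
t = 489 * 85.0 / 3600 = 11.5458 hrs


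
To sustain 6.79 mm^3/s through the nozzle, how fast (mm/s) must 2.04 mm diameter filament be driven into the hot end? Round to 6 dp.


A = pi*(2.04/2)^2 = 3.268513
v = 6.79 / 3.268513 = 2.077397 mm/s


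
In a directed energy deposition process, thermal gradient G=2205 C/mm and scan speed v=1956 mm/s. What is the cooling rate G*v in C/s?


CR = 2205 * 1956 = 4312980 C/s


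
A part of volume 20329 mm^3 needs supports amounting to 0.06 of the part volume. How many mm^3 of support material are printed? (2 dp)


V_support = 20329 * 0.06 = 1219.74 mm^3


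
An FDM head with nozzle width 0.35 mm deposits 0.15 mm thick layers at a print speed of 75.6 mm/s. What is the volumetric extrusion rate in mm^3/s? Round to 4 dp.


Rate = 0.35 * 0.15 * 75.6 = 3.969 mm^3/s


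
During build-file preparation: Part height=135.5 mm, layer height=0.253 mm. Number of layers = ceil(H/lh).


Layers = ceil(135.5/0.253) = 536


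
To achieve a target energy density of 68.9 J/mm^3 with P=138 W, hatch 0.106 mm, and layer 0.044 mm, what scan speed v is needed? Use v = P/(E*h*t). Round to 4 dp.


v = 138 / (68.9*0.106*0.044) = 429.4388 mm/s


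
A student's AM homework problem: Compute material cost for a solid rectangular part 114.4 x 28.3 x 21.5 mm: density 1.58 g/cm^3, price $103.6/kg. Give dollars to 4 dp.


V = 114.4 * 28.3 * 21.5 = 69606.68 mm^3 = 69.60668 cm^3
Mass = 69.60668 * 1.58 / 1000 = 0.10997855 kg
Cost = 0.10997855 * 103.6 = 11.3938 $


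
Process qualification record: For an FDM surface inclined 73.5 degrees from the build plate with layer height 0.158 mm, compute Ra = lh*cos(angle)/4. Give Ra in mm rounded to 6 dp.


Ra = 0.158 * cos(73.5) / 4 = 0.011219 mm


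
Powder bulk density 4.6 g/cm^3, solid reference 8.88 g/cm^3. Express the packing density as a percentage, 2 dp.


Packing = (4.6/8.88)*100 = 51.8 %


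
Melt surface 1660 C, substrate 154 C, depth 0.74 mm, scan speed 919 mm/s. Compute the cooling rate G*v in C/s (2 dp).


G = (1660-154)/0.74 = 2035.13513514 C/mm
CR = 2035.13513514 * 919 = 1870289.19 C/s


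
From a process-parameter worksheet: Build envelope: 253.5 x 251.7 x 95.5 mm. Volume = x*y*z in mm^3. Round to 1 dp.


V = 253.5 * 251.7 * 95.5 = 6093468.2 mm^3


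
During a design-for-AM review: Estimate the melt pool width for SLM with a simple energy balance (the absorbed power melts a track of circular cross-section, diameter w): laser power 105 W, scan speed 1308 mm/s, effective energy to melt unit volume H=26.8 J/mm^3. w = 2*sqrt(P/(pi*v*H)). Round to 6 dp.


w = 2*sqrt(105/(pi*1308*26.8)) = 0.061756 mm


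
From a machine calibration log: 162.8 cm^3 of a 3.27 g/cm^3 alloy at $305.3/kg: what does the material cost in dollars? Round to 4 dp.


Mass = 162.8*3.27/1000 = 0.532356 kg
Cost = 0.532356 * 305.3 = 162.5283 $


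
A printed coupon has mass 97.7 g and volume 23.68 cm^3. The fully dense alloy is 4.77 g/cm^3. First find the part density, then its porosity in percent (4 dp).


rho_part = 97.7 / 23.68 = 4.12584459 g/cm^3
Porosity = (1 - 4.12584459/4.77)*100 = 13.5043 %


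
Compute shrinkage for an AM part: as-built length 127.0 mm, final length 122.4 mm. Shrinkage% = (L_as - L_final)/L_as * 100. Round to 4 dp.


Shrinkage = ((127.0-122.4)/127.0)*100 = 3.622 %


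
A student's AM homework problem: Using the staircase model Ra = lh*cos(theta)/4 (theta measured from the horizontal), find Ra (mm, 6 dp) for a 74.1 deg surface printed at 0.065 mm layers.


Ra = 0.065 * cos(74.1) / 4 = 0.004452 mm


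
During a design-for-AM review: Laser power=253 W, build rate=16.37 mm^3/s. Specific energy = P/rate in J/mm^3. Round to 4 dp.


SE = 253 / 16.37 = 15.4551 J/mm^3


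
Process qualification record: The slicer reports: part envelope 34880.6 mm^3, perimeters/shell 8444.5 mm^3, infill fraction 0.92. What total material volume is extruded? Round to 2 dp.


V_infill = (34880.6 - 8444.5) * 0.92 = 24321.21
V_total = 8444.5 + 24321.21 = 32765.71 mm^3


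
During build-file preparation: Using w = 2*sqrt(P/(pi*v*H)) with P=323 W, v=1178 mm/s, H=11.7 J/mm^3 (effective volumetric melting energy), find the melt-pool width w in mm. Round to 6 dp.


w = 2*sqrt(323/(pi*1178*11.7)) = 0.172739 mm


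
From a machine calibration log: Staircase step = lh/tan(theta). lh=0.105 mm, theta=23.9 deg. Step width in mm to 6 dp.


step = 0.105 / tan(23.9) = 0.236946 mm


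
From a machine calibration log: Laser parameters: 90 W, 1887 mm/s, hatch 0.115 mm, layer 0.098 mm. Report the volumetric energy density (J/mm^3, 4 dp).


E = 90 / (1887*0.115*0.098) = 4.232 J/mm^3


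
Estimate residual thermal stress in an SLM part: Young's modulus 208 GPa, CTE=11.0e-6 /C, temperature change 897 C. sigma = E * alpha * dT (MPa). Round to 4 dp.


sigma = 208*1000 * 11.0e-6 * 897 = 2052.336 MPa


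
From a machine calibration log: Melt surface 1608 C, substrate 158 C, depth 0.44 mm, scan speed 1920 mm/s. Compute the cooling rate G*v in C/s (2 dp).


G = (1608-158)/0.44 = 3295.45454545 C/mm
CR = 3295.45454545 * 1920 = 6327272.73 C/s


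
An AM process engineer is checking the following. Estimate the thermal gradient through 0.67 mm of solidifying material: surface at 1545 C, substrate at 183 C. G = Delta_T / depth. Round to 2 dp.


G = (1545-183)/0.67 = 2032.84 C/mm


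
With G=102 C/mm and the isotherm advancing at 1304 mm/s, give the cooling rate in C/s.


CR = 102 * 1304 = 133008 C/s


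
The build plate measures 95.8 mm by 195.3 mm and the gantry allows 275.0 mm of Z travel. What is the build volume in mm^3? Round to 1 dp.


V = 95.8 * 195.3 * 275.0 = 5145178.5 mm^3


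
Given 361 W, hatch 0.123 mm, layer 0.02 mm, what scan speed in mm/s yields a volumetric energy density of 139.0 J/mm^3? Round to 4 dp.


v = 361 / (139.0*0.123*0.02) = 1055.7408 mm/s


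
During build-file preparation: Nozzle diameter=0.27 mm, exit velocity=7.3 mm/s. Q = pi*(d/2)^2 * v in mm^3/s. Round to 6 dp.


A = pi*(0.27/2)^2 = 0.05725553 mm^2
Q = 0.05725553 * 7.3 = 0.417965 mm^3/s


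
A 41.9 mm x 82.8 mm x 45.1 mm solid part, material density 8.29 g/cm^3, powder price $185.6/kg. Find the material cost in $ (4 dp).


V = 41.9 * 82.8 * 45.1 = 156466.332 mm^3 = 156.466332 cm^3
Mass = 156.466332 * 8.29 / 1000 = 1.29710589 kg
Cost = 1.29710589 * 185.6 = 240.7429 $


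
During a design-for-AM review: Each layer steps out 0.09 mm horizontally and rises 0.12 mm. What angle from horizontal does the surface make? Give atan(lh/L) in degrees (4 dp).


angle = atan(0.12/0.09) = 53.1301 degrees


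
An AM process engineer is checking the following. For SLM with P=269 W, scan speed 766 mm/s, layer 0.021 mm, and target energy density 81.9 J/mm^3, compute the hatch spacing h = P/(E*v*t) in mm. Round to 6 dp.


h = 269 / (81.9*766*0.021) = 0.204183 mm


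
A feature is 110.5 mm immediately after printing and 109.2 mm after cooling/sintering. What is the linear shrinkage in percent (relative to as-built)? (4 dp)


Shrinkage = ((110.5-109.2)/110.5)*100 = 1.1765 %


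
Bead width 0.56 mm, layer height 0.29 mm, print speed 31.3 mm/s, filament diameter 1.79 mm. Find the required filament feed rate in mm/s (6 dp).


Q = 0.56 * 0.29 * 31.3 = 5.08312 mm^3/s
A_fil = pi*(1.79/2)^2 = 2.51649426 mm^2
v_feed = 5.08312 / 2.51649426 = 2.019921 mm/s


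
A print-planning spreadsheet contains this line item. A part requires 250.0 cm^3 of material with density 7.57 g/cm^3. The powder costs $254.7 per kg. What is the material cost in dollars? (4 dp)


Mass = 250.0*7.57/1000 = 1.8925 kg
Cost = 1.8925 * 254.7 = 482.0198 $


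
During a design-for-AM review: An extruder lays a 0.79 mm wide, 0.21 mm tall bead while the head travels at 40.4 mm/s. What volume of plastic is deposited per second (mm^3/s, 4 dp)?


Rate = 0.79 * 0.21 * 40.4 = 6.7024 mm^3/s


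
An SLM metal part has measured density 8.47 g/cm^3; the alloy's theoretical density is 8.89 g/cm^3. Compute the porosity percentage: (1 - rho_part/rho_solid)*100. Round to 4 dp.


Porosity = (1-8.47/8.89)*100 = 4.7244 %


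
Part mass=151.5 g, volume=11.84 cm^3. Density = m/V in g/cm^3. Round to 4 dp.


rho = 151.5 / 11.84 = 12.7956 g/cm^3


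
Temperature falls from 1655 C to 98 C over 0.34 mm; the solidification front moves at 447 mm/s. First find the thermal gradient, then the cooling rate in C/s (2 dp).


G = (1655-98)/0.34 = 4579.41176471 C/mm
CR = 4579.41176471 * 447 = 2046997.06 C/s


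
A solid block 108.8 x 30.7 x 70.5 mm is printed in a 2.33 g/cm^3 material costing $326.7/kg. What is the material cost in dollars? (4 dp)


V = 108.8 * 30.7 * 70.5 = 235481.28 mm^3 = 235.48128 cm^3
Mass = 235.48128 * 2.33 / 1000 = 0.54867138 kg
Cost = 0.54867138 * 326.7 = 179.2509 $


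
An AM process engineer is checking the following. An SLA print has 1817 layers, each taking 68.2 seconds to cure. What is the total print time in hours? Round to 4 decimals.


t = 1817 * 68.2 / 3600 = 34.4221 hrs


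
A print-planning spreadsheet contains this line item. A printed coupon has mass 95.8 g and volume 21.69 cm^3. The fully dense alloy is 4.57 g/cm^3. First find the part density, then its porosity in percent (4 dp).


rho_part = 95.8 / 21.69 = 4.41678193 g/cm^3
Porosity = (1 - 4.41678193/4.57)*100 = 3.3527 %


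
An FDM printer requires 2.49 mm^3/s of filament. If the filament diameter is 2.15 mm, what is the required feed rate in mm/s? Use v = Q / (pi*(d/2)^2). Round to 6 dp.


A = pi*(2.15/2)^2 = 3.630503
v = 2.49 / 3.630503 = 0.685855 mm/s


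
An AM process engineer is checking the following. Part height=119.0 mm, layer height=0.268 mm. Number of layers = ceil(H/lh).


Layers = ceil(119.0/0.268) = 445


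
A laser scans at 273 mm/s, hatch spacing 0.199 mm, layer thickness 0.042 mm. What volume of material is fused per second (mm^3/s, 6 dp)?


Rate = 273 * 0.199 * 0.042 = 2.281734 mm^3/s


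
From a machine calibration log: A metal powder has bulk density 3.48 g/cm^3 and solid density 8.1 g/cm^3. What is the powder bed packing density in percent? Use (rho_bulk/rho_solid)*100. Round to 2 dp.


Packing = (3.48/8.1)*100 = 42.96 %


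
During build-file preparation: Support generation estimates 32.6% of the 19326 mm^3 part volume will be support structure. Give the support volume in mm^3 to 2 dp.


V_support = 19326 * 0.326 = 6300.28 mm^3


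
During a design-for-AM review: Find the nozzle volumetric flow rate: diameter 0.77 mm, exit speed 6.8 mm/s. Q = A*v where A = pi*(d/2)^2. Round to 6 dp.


A = pi*(0.77/2)^2 = 0.46566257 mm^2
Q = 0.46566257 * 6.8 = 3.166505 mm^3/s


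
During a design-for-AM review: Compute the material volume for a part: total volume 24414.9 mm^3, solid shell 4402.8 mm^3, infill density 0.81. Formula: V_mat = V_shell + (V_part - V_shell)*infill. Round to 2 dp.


V_infill = (24414.9 - 4402.8) * 0.81 = 16209.8
V_total = 4402.8 + 16209.8 = 20612.6 mm^3


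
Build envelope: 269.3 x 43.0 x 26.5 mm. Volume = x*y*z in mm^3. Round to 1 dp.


V = 269.3 * 43.0 * 26.5 = 306867.4 mm^3


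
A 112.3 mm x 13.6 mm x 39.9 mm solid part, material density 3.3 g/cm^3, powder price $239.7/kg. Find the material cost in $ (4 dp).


V = 112.3 * 13.6 * 39.9 = 60938.472 mm^3 = 60.938472 cm^3
Mass = 60.938472 * 3.3 / 1000 = 0.20109696 kg
Cost = 0.20109696 * 239.7 = 48.2029 $


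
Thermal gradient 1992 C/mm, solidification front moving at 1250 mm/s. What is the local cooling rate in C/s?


CR = 1992 * 1250 = 2490000 C/s


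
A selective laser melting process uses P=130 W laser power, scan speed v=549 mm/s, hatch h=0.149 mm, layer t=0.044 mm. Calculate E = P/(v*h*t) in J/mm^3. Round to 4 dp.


E = 130 / (549*0.149*0.044) = 36.1187 J/mm^3


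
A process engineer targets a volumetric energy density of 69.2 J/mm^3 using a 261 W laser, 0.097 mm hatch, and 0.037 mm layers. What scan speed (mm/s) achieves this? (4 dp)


v = 261 / (69.2*0.097*0.037) = 1050.8989 mm/s
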